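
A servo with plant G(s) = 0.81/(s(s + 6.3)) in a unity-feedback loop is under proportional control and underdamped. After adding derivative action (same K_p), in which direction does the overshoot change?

decrease

The derivative term adds K·K_d to the s-coefficient of the characteristic equation, raising 2ζω_n while ω_n is unchanged; ζ increases, so overshoot decreases.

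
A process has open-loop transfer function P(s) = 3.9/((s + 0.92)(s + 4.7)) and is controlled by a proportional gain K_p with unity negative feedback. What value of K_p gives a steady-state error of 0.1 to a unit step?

For a type-0 loop with proportional control, e_ss = 1/(1 + K_p·P(0)).
P(0) = 0.9019. Require 1/(1 + K_p·0.9019) = 0.1, so 1 + 0.9019·K_p = 10.
K_p = (10 − 1)/0.9019 = 9.98.

K_p = 9.98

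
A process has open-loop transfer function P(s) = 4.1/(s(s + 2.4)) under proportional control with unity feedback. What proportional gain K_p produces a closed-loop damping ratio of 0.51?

Closed-loop characteristic equation: s² + 2.4s + K_p·4.1 = 0.
So ω_n = √(4.1K_p) and 2ζω_n = 2.4, giving ζ = 2.4/(2√(4.1K_p)).
Setting ζ = 0.51: √(4.1K_p) = 2.4/(2·0.51) = 2.353, so K_p = 5.536/4.1 = 1.35.

K_p = 1.35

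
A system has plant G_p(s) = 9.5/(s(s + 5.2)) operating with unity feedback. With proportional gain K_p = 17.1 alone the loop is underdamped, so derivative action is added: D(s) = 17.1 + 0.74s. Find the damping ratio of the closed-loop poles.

ζ = 0.48

Forward path: (17.1 + 0.74s)·9.5/(s(s+5.2)). The closed-loop characteristic equation is s² + (5.2 + 9.5·0.74)s + 9.5·17.1 = 0.
That is s² + 12.23s + 162.5 = 0, so ω_n = 12.75 rad/s and ζ = 12.23/(2·12.75) = 0.4798.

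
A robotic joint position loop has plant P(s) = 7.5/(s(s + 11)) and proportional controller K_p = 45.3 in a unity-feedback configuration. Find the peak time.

T_p = 0.179 s

From 1 + K_pP(s) = 0: s² + 11s + 339.8 = 0 ⇒ ω_n = 18.43, ζ = 0.2984.
Damped frequency ω_d = ω_n√(1−ζ²) = 17.59 rad/s, so peak time T_p = π/ω_d = 0.179 s.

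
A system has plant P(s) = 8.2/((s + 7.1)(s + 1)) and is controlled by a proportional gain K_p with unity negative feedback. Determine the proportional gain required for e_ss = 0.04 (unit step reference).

K_p = 20.8

For a type-0 loop with proportional control, e_ss = 1/(1 + K_p·P(0)).
P(0) = 1.155. Require 1/(1 + K_p·1.155) = 0.04, so 1 + 1.155·K_p = 25.
K_p = (25 − 1)/1.155 = 20.8.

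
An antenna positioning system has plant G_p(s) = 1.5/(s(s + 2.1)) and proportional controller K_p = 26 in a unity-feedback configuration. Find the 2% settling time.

T_s ≈ 3.81 s

From 1 + K_pG_p(s) = 0: s² + 2.1s + 39 = 0 ⇒ ω_n = 6.245, ζ = 0.1681.
2% settling time T_s ≈ 4/(ζω_n) = 4/1.05 = 3.81 s.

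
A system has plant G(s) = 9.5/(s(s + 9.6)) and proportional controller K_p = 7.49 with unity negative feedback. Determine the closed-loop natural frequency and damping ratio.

ω_n = 8.44 rad/s, ζ = 0.569

With unity feedback the closed-loop characteristic equation is s² + 9.6s + 7.49·9.5 = s² + 9.6s + 71.16 = 0.
So ω_n² = 71.16 ⇒ ω_n = 8.435 rad/s, and ζ = 9.6/(2ω_n) = 0.569.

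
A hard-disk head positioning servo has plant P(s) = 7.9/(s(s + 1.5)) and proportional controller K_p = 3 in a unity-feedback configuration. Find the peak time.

From 1 + K_pP(s) = 0: s² + 1.5s + 23.7 = 0 ⇒ ω_n = 4.868, ζ = 0.1541.
Damped frequency ω_d = ω_n√(1−ζ²) = 4.81 rad/s, so peak time T_p = π/ω_d = 0.653 s.

T_p = 0.653 s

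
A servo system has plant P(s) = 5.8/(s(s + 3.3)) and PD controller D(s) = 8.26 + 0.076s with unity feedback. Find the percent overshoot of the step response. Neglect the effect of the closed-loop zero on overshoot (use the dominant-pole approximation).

41.4%

Forward path: (8.26 + 0.076s)·5.8/(s(s+3.3)). The closed-loop characteristic equation is s² + (3.3 + 5.8·0.076)s + 5.8·8.26 = 0.
That is s² + 3.741s + 47.91 = 0, so ω_n = 6.922 rad/s and ζ = 3.741/(2·6.922) = 0.2702.
%OS = 100·exp(−πζ/√(1−ζ²)) = 41.4%.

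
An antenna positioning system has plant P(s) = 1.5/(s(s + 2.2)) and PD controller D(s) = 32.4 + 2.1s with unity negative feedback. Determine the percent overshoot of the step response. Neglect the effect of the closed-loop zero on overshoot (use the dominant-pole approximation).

Forward path: (32.4 + 2.1s)·1.5/(s(s+2.2)). The closed-loop characteristic equation is s² + (2.2 + 1.5·2.1)s + 1.5·32.4 = 0.
That is s² + 5.35s + 48.6 = 0, so ω_n = 6.971 rad/s and ζ = 5.35/(2·6.971) = 0.3837.
%OS = 100·exp(−πζ/√(1−ζ²)) = 27.1%.

27.1%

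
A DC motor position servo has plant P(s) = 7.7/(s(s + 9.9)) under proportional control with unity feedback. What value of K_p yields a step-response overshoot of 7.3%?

K_p = 7.77

From %OS = 100·exp(−πζ/√(1−ζ²)) = 7.3%, ζ = −ln(0.073)/√(π²+ln²(0.073)) = 0.6401.
Characteristic equation s² + 9.9s + 7.7K_p = 0 gives ζ = 9.9/(2√(7.7K_p)).
Setting ζ = 0.6401: √(7.7K_p) = 9.9/(2·0.6401) = 7.733, so K_p = 59.8/7.7 = 7.77.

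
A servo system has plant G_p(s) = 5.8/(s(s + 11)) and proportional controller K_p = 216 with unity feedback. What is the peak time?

T_p = 0.0898 s

The closed-loop denominator s² + 11s + 1253 gives ω_n = √1253 = 35.39 and ζ = 11/(2ω_n) = 0.1554.
Damped frequency ω_d = ω_n√(1−ζ²) = 34.96 rad/s, so peak time T_p = π/ω_d = 0.0898 s.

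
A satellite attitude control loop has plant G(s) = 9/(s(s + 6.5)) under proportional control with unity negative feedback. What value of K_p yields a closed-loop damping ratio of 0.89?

K_p = 1.48

Closed-loop characteristic equation: s² + 6.5s + K_p·9 = 0.
So ω_n = √(9K_p) and 2ζω_n = 6.5, giving ζ = 6.5/(2√(9K_p)).
Setting ζ = 0.89: √(9K_p) = 6.5/(2·0.89) = 3.652, so K_p = 13.33/9 = 1.48.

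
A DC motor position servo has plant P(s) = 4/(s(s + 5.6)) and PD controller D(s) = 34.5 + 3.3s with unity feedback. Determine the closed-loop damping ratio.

ζ = 0.8

Forward path: (34.5 + 3.3s)·4/(s(s+5.6)). The closed-loop characteristic equation is s² + (5.6 + 4·3.3)s + 4·34.5 = 0.
That is s² + 18.8s + 138 = 0, so ω_n = 11.75 rad/s and ζ = 18.8/(2·11.75) = 0.8002.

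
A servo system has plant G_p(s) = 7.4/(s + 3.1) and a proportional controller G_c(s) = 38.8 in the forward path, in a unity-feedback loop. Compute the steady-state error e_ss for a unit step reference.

0.0107

The loop is type 0. Static position error constant K_pos = G_c(0)·G_p(0) = 38.8·2.387 = 92.62.
Steady-state error to a unit step: e_ss = 1/(1+K_pos) = 1/93.62 = 0.0107.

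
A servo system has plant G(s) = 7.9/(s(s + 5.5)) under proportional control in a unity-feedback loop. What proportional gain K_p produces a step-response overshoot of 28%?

From %OS = 100·exp(−πζ/√(1−ζ²)) = 28%, ζ = −ln(0.28)/√(π²+ln²(0.28)) = 0.3755.
Characteristic equation s² + 5.5s + 7.9K_p = 0 gives ζ = 5.5/(2√(7.9K_p)).
Setting ζ = 0.3755: √(7.9K_p) = 5.5/(2·0.3755) = 7.323, so K_p = 53.62/7.9 = 6.79.

K_p = 6.79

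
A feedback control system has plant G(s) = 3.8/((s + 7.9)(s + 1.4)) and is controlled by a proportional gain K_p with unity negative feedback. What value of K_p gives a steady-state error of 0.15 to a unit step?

The loop is type 0, so e_ss(step) = 1/(1 + K_pos) with K_pos = K_p·G(0).
G(0) = 0.3436. Require 1/(1 + K_p·0.3436) = 0.15, so 1 + 0.3436·K_p = 6.667.
K_p = (6.667 − 1)/0.3436 = 16.5.

K_p = 16.5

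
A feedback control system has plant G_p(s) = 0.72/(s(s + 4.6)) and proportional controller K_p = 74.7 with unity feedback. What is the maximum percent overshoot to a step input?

35.4%

From 1 + K_pG_p(s) = 0: s² + 4.6s + 53.78 = 0 ⇒ ω_n = 7.334, ζ = 0.3136.
%OS = 100·exp(−πζ/√(1−ζ²)) = 100·exp(−π·0.3136/√0.9016) = 35.4%.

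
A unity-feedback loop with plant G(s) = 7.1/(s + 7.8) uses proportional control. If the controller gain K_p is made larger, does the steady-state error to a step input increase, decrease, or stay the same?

The position error constant K_pos = K_p·G(0) grows with K_p, and e_ss = 1/(1+K_pos) falls.

decrease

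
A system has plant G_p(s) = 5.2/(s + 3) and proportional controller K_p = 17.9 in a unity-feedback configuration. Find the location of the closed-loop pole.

s = -96.08

Closed-loop transfer function: T(s) = K_p·G_p(s)/(1 + K_p·G_p(s)) = 93.08/(s + 3 + 93.08) = 93.08/(s + 96.08).
The closed-loop pole is at s = −96.08.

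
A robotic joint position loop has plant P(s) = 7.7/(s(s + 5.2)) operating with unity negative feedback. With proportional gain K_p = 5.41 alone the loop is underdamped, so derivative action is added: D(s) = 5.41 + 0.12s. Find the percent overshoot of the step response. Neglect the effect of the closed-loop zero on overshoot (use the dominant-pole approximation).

18.4%

Forward path: (5.41 + 0.12s)·7.7/(s(s+5.2)). The closed-loop characteristic equation is s² + (5.2 + 7.7·0.12)s + 7.7·5.41 = 0.
That is s² + 6.124s + 41.66 = 0, so ω_n = 6.454 rad/s and ζ = 6.124/(2·6.454) = 0.4744.
%OS = 100·exp(−πζ/√(1−ζ²)) = 18.4%.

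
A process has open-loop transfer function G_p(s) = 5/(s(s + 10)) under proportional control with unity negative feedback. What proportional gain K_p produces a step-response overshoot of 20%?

K_p = 24.1

From %OS = 100·exp(−πζ/√(1−ζ²)) = 20%, ζ = −ln(0.2)/√(π²+ln²(0.2)) = 0.4559.
Characteristic equation s² + 10s + 5K_p = 0 gives ζ = 10/(2√(5K_p)).
Setting ζ = 0.4559: √(5K_p) = 10/(2·0.4559) = 10.97, so K_p = 120.3/5 = 24.1.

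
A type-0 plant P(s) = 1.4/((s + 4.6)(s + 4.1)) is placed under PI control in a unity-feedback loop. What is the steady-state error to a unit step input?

0

The PI controller's integrator makes the forward path type 1, so e_ss to a step is zero.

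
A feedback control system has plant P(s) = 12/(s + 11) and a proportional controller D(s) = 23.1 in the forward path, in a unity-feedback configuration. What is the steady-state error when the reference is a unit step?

The loop is type 0. Static position error constant K_pos = D(0)·P(0) = 23.1·1.091 = 25.2.
Steady-state error to a unit step: e_ss = 1/(1+K_pos) = 1/26.2 = 0.0382.

0.0382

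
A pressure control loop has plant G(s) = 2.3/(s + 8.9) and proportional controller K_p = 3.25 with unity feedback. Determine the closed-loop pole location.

Closed-loop transfer function: T(s) = K_p·G(s)/(1 + K_p·G(s)) = 7.475/(s + 8.9 + 7.475) = 7.475/(s + 16.38).
The closed-loop pole is at s = −16.38.

s = -16.38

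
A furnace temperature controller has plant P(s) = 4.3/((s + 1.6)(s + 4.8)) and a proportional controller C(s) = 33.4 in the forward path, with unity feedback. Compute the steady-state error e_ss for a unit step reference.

The loop is type 0. Static position error constant K_pos = C(0)·P(0) = 33.4·0.5599 = 18.7.
Steady-state error to a unit step: e_ss = 1/(1+K_pos) = 1/19.7 = 0.0508.

0.0508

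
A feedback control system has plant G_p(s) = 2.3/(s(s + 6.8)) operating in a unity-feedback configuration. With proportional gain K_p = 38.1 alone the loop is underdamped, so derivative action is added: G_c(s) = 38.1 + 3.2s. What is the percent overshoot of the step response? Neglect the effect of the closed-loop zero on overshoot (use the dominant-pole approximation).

Forward path: (38.1 + 3.2s)·2.3/(s(s+6.8)). The closed-loop characteristic equation is s² + (6.8 + 2.3·3.2)s + 2.3·38.1 = 0.
That is s² + 14.16s + 87.63 = 0, so ω_n = 9.361 rad/s and ζ = 14.16/(2·9.361) = 0.7563.
%OS = 100·exp(−πζ/√(1−ζ²)) = 2.65%.

2.65%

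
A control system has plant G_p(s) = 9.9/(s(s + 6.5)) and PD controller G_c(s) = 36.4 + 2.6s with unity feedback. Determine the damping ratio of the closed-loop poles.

Forward path: (36.4 + 2.6s)·9.9/(s(s+6.5)). The closed-loop characteristic equation is s² + (6.5 + 9.9·2.6)s + 9.9·36.4 = 0.
That is s² + 32.24s + 360.4 = 0, so ω_n = 18.98 rad/s and ζ = 32.24/(2·18.98) = 0.8492.

ζ = 0.849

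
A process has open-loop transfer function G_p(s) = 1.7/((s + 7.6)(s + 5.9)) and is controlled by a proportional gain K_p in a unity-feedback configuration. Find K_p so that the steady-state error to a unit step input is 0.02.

The loop is type 0, so e_ss(step) = 1/(1 + K_pos) with K_pos = K_p·G_p(0).
G_p(0) = 0.03791. Require 1/(1 + K_p·0.03791) = 0.02, so 1 + 0.03791·K_p = 50.
K_p = (50 − 1)/0.03791 = 1290.

K_p = 1290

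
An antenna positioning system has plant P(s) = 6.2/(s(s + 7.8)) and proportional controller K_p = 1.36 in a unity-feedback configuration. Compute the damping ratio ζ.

ζ = 1.34

With unity feedback the closed-loop characteristic equation is s² + 7.8s + 1.36·6.2 = s² + 7.8s + 8.432 = 0.
So ω_n² = 8.432 ⇒ ω_n = 2.904 rad/s, and ζ = 7.8/(2ω_n) = 1.34.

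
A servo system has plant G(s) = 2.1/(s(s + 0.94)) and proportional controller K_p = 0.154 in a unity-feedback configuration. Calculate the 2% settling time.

T_s ≈ 8.51 s

From 1 + K_pG(s) = 0: s² + 0.94s + 0.3234 = 0 ⇒ ω_n = 0.5687, ζ = 0.8265.
2% settling time T_s ≈ 4/(ζω_n) = 4/0.47 = 8.51 s.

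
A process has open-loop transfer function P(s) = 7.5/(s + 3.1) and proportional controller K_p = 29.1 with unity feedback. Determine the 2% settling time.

Closed-loop transfer function: T(s) = K_p·P(s)/(1 + K_p·P(s)) = 218.2/(s + 3.1 + 218.2) = 218.2/(s + 221.3).
Time constant τ = 1/221.3 = 0.004518 s, so the 2% settling time is about 4τ = 0.0181 s.

T_s ≈ 0.0181 s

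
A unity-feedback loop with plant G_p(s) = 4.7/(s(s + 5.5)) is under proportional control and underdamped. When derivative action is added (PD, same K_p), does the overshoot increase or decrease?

The derivative term adds K·K_d to the s-coefficient of the characteristic equation, raising 2ζω_n while ω_n is unchanged; ζ increases, so overshoot decreases.

decrease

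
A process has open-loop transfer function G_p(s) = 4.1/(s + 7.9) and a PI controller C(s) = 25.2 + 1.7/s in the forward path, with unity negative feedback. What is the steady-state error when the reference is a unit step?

0

The open loop C(s)G_p(s) has a pole at the origin (type 1), so the static position error constant is infinite and e_ss = 1/(1+∞) = 0.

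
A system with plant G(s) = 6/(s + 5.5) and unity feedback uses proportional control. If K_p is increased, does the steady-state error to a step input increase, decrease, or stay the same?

e_ss = 1/(1 + K_p·G(0)); a larger K_p raises the denominator, so e_ss decreases.

decrease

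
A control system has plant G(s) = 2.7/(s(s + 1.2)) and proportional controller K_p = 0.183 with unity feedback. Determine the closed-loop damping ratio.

ζ = 0.854

With unity feedback the closed-loop characteristic equation is s² + 1.2s + 0.183·2.7 = s² + 1.2s + 0.4941 = 0.
Matching s² + 2ζω_n s + ω_n²: ω_n = √0.4941 = 0.7029 rad/s and 2ζω_n = 1.2, so ζ = 1.2/(2·0.7029) = 0.854.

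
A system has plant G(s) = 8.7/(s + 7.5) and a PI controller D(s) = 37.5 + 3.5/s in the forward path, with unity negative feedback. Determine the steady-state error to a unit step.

The open loop D(s)G(s) has a pole at the origin (type 1), so the static position error constant is infinite and e_ss = 1/(1+∞) = 0.

0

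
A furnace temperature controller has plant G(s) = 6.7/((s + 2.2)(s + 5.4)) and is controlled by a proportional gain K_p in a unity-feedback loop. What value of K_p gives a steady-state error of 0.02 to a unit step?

K_p = 86.9

The loop is type 0, so e_ss(step) = 1/(1 + K_pos) with K_pos = K_p·G(0).
G(0) = 0.564. Require 1/(1 + K_p·0.564) = 0.02, so 1 + 0.564·K_p = 50.
K_p = (50 − 1)/0.564 = 86.9.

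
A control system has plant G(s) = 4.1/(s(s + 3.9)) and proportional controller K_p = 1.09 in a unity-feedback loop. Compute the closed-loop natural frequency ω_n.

With unity feedback the closed-loop characteristic equation is s² + 3.9s + 1.09·4.1 = s² + 3.9s + 4.469 = 0.
Matching s² + 2ζω_n s + ω_n²: ω_n = √4.469 = 2.114 rad/s and 2ζω_n = 3.9, so ζ = 3.9/(2·2.114) = 0.922.

ω_n = 2.11 rad/s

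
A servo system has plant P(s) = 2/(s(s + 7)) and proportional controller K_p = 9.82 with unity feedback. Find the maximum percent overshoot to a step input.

From 1 + K_pP(s) = 0: s² + 7s + 19.64 = 0 ⇒ ω_n = 4.432, ζ = 0.7898.
%OS = 100·exp(−πζ/√(1−ζ²)) = 100·exp(−π·0.7898/√0.3763) = 1.75%.

1.75%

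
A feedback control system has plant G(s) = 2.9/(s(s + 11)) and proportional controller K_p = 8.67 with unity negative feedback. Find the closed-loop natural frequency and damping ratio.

The closed-loop denominator is s(s+11) + 8.67·2.9 = s² + 11s + 25.14.
Matching s² + 2ζω_n s + ω_n²: ω_n = √25.14 = 5.014 rad/s and 2ζω_n = 11, so ζ = 11/(2·5.014) = 1.1.

ω_n = 5.01 rad/s, ζ = 1.1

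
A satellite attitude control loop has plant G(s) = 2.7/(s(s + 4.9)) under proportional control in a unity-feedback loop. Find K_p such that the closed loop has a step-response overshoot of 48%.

From %OS = 100·exp(−πζ/√(1−ζ²)) = 48%, ζ = −ln(0.48)/√(π²+ln²(0.48)) = 0.2275.
Characteristic equation s² + 4.9s + 2.7K_p = 0 gives ζ = 4.9/(2√(2.7K_p)).
Setting ζ = 0.2275: √(2.7K_p) = 4.9/(2·0.2275) = 10.77, so K_p = 116/2.7 = 43.

K_p = 43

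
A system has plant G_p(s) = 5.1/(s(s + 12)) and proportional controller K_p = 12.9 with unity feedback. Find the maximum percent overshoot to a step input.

3.16%

From 1 + K_pG_p(s) = 0: s² + 12s + 65.79 = 0 ⇒ ω_n = 8.111, ζ = 0.7397.
%OS = 100·exp(−πζ/√(1−ζ²)) = 100·exp(−π·0.7397/√0.4528) = 3.16%.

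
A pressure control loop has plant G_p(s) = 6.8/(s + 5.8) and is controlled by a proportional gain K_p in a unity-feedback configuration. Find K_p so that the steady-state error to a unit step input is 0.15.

K_p = 4.83

Steady-state error for a unit step on this type-0 loop is 1/(1 + K_p·G_p(0)).
G_p(0) = 1.172. Require 1/(1 + K_p·1.172) = 0.15, so 1 + 1.172·K_p = 6.667.
K_p = (6.667 − 1)/1.172 = 4.83.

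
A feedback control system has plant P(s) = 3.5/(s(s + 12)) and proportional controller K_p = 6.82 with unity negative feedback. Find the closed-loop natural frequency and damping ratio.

The closed-loop denominator is s(s+12) + 6.82·3.5 = s² + 12s + 23.87.
So ω_n² = 23.87 ⇒ ω_n = 4.886 rad/s, and ζ = 12/(2ω_n) = 1.23.

ω_n = 4.89 rad/s, ζ = 1.23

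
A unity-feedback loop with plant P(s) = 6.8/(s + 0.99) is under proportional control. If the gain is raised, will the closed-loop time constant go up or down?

The closed-loop bandwidth 0.99+K_p·6.8 grows with K_p, so τ shrinks.

decrease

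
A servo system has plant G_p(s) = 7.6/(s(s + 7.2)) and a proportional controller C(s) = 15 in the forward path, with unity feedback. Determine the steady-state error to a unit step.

0

The open loop C(s)G_p(s) has a pole at the origin (type 1), so the static position error constant is infinite and e_ss = 1/(1+∞) = 0.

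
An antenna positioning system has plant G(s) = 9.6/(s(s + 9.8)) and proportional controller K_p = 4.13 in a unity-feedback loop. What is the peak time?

The closed-loop denominator s² + 9.8s + 39.65 gives ω_n = √39.65 = 6.297 and ζ = 9.8/(2ω_n) = 0.7782.
Damped frequency ω_d = ω_n√(1−ζ²) = 3.954 rad/s, so peak time T_p = π/ω_d = 0.794 s.

T_p = 0.794 s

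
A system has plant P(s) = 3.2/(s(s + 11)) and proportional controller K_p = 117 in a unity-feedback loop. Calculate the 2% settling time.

T_s ≈ 0.727 s

From 1 + K_pP(s) = 0: s² + 11s + 374.4 = 0 ⇒ ω_n = 19.35, ζ = 0.2842.
2% settling time T_s ≈ 4/(ζω_n) = 4/5.5 = 0.727 s.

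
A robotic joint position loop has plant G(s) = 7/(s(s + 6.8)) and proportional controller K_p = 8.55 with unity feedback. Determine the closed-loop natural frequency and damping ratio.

The closed-loop denominator is s(s+6.8) + 8.55·7 = s² + 6.8s + 59.85.
So ω_n² = 59.85 ⇒ ω_n = 7.736 rad/s, and ζ = 6.8/(2ω_n) = 0.439.

ω_n = 7.74 rad/s, ζ = 0.439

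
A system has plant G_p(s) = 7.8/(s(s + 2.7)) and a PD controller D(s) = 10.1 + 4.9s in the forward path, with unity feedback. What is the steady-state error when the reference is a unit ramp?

0.0343

The loop has one pole at the origin (type 1). Velocity error constant K_v = lim_{s→0} s·D(s)G_p(s) = 10.1·7.8/2.7 = 29.18.
Steady-state error to a unit ramp: e_ss = 1/K_v = 0.0343.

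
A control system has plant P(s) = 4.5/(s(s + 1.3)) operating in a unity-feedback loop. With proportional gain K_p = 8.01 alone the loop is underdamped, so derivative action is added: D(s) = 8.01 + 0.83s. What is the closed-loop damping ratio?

ζ = 0.419

Forward path: (8.01 + 0.83s)·4.5/(s(s+1.3)). The closed-loop characteristic equation is s² + (1.3 + 4.5·0.83)s + 4.5·8.01 = 0.
That is s² + 5.035s + 36.05 = 0, so ω_n = 6.004 rad/s and ζ = 5.035/(2·6.004) = 0.4193.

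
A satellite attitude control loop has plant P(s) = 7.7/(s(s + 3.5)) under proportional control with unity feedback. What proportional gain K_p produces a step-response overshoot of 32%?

From %OS = 100·exp(−πζ/√(1−ζ²)) = 32%, ζ = −ln(0.32)/√(π²+ln²(0.32)) = 0.341.
Characteristic equation s² + 3.5s + 7.7K_p = 0 gives ζ = 3.5/(2√(7.7K_p)).
Setting ζ = 0.341: √(7.7K_p) = 3.5/(2·0.341) = 5.133, so K_p = 26.34/7.7 = 3.42.

K_p = 3.42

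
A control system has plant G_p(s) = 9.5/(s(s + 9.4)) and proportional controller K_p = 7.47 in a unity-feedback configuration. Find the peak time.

Closed-loop characteristic equation: s² + 9.4s + 70.97 = 0, so ω_n = 8.424 rad/s and ζ = 9.4/(2·8.424) = 0.5579.
Damped frequency ω_d = ω_n√(1−ζ²) = 6.991 rad/s, so peak time T_p = π/ω_d = 0.449 s.

T_p = 0.449 s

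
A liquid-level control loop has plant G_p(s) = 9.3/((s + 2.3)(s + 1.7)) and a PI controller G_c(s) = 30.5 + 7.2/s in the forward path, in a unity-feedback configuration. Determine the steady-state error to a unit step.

The open loop G_c(s)G_p(s) has a pole at the origin (type 1), so the static position error constant is infinite and e_ss = 1/(1+∞) = 0.

0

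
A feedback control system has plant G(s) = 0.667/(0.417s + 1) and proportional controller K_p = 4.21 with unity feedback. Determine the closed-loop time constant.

Closed loop: T(s) = K_p·G/(1+K_p·G) = 2.808/(0.417s + 1 + 2.808), with pole at s = −(1 + 2.808)/0.417 = −9.132.
Closed-loop time constant τ = 1/9.132 = 0.11 s.

τ = 0.11 s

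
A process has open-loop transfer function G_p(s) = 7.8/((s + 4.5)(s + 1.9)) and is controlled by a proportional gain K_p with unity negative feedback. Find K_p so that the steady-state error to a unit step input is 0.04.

K_p = 26.3

For a type-0 loop with proportional control, e_ss = 1/(1 + K_p·G_p(0)).
G_p(0) = 0.9123. Require 1/(1 + K_p·0.9123) = 0.04, so 1 + 0.9123·K_p = 25.
K_p = (25 − 1)/0.9123 = 26.3.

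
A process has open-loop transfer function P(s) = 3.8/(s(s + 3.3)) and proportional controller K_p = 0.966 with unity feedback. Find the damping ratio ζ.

With unity feedback the closed-loop characteristic equation is s² + 3.3s + 0.966·3.8 = s² + 3.3s + 3.671 = 0.
So ω_n² = 3.671 ⇒ ω_n = 1.916 rad/s, and ζ = 3.3/(2ω_n) = 0.861.

ζ = 0.861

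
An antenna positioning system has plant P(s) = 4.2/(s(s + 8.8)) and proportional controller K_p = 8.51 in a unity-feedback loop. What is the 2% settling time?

From 1 + K_pP(s) = 0: s² + 8.8s + 35.74 = 0 ⇒ ω_n = 5.978, ζ = 0.736.
2% settling time T_s ≈ 4/(ζω_n) = 4/4.4 = 0.909 s.

T_s ≈ 0.909 s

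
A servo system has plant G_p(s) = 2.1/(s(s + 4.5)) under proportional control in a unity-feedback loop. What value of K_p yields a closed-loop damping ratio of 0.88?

K_p = 3.11

Closed-loop characteristic equation: s² + 4.5s + K_p·2.1 = 0.
So ω_n = √(2.1K_p) and 2ζω_n = 4.5, giving ζ = 4.5/(2√(2.1K_p)).
Setting ζ = 0.88: √(2.1K_p) = 4.5/(2·0.88) = 2.557, so K_p = 6.537/2.1 = 3.11.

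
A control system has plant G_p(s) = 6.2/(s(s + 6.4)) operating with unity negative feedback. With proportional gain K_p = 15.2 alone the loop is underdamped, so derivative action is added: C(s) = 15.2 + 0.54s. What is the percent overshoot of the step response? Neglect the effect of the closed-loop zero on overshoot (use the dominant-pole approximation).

Forward path: (15.2 + 0.54s)·6.2/(s(s+6.4)). The closed-loop characteristic equation is s² + (6.4 + 6.2·0.54)s + 6.2·15.2 = 0.
That is s² + 9.748s + 94.24 = 0, so ω_n = 9.708 rad/s and ζ = 9.748/(2·9.708) = 0.5021.
%OS = 100·exp(−πζ/√(1−ζ²)) = 16.1%.

16.1%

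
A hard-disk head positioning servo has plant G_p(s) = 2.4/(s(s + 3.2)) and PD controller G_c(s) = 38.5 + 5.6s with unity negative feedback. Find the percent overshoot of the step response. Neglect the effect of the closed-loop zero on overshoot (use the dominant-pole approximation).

0.439%

Forward path: (38.5 + 5.6s)·2.4/(s(s+3.2)). The closed-loop characteristic equation is s² + (3.2 + 2.4·5.6)s + 2.4·38.5 = 0.
That is s² + 16.64s + 92.4 = 0, so ω_n = 9.612 rad/s and ζ = 16.64/(2·9.612) = 0.8655.
%OS = 100·exp(−πζ/√(1−ζ²)) = 0.439%.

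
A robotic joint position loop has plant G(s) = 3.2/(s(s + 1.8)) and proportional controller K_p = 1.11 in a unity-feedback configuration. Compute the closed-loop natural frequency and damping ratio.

ω_n = 1.88 rad/s, ζ = 0.478

The closed-loop denominator is s(s+1.8) + 1.11·3.2 = s² + 1.8s + 3.552.
So ω_n² = 3.552 ⇒ ω_n = 1.885 rad/s, and ζ = 1.8/(2ω_n) = 0.478.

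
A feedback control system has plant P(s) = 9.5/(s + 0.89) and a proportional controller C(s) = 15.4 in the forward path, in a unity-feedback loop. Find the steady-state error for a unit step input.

0.00605

The loop is type 0. Static position error constant K_pos = C(0)·P(0) = 15.4·10.67 = 164.4.
Steady-state error to a unit step: e_ss = 1/(1+K_pos) = 1/165.4 = 0.00605.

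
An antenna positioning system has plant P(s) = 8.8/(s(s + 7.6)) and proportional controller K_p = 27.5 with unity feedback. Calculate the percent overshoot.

45.3%

Closed-loop characteristic equation: s² + 7.6s + 242 = 0, so ω_n = 15.56 rad/s and ζ = 7.6/(2·15.56) = 0.2443.
%OS = 100·exp(−πζ/√(1−ζ²)) = 100·exp(−π·0.2443/√0.9403) = 45.3%.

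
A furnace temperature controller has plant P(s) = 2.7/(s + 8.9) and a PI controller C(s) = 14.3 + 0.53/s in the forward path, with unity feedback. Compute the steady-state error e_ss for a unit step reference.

0

The open loop C(s)P(s) has a pole at the origin (type 1), so the static position error constant is infinite and e_ss = 1/(1+∞) = 0.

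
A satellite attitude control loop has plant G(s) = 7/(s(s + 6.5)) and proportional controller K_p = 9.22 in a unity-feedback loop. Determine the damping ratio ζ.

ζ = 0.405

1 + K_p·G(s) = 0 gives s² + 6.5s + 64.54 = 0.
Matching s² + 2ζω_n s + ω_n²: ω_n = √64.54 = 8.034 rad/s and 2ζω_n = 6.5, so ζ = 6.5/(2·8.034) = 0.405.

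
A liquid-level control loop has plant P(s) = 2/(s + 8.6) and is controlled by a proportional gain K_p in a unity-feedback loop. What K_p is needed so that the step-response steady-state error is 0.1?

Steady-state error for a unit step on this type-0 loop is 1/(1 + K_p·P(0)).
P(0) = 0.2326. Require 1/(1 + K_p·0.2326) = 0.1, so 1 + 0.2326·K_p = 10.
K_p = (10 − 1)/0.2326 = 38.7.

K_p = 38.7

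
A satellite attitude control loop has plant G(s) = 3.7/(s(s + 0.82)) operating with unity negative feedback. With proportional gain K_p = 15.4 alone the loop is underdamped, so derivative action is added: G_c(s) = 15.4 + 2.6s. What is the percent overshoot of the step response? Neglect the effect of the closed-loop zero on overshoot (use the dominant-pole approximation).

4.94%

Forward path: (15.4 + 2.6s)·3.7/(s(s+0.82)). The closed-loop characteristic equation is s² + (0.82 + 3.7·2.6)s + 3.7·15.4 = 0.
That is s² + 10.44s + 56.98 = 0, so ω_n = 7.549 rad/s and ζ = 10.44/(2·7.549) = 0.6915.
%OS = 100·exp(−πζ/√(1−ζ²)) = 4.94%.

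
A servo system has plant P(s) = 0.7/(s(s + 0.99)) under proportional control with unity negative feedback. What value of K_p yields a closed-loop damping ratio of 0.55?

Closed-loop characteristic equation: s² + 0.99s + K_p·0.7 = 0.
So ω_n = √(0.7K_p) and 2ζω_n = 0.99, giving ζ = 0.99/(2√(0.7K_p)).
Setting ζ = 0.55: √(0.7K_p) = 0.99/(2·0.55) = 0.9, so K_p = 0.81/0.7 = 1.16.

K_p = 1.16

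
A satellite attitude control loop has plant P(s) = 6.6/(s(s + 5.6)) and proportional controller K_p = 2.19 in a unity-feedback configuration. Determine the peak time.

Closed-loop characteristic equation: s² + 5.6s + 14.45 = 0, so ω_n = 3.802 rad/s and ζ = 5.6/(2·3.802) = 0.7365.
Damped frequency ω_d = ω_n√(1−ζ²) = 2.572 rad/s, so peak time T_p = π/ω_d = 1.22 s.

T_p = 1.22 s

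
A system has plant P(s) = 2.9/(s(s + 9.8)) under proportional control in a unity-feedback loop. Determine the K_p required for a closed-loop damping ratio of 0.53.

K_p = 29.5

Closed-loop characteristic equation: s² + 9.8s + K_p·2.9 = 0.
So ω_n = √(2.9K_p) and 2ζω_n = 9.8, giving ζ = 9.8/(2√(2.9K_p)).
Setting ζ = 0.53: √(2.9K_p) = 9.8/(2·0.53) = 9.245, so K_p = 85.48/2.9 = 29.5.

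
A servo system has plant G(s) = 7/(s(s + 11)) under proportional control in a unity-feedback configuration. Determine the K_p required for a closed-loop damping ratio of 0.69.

Closed-loop characteristic equation: s² + 11s + K_p·7 = 0.
So ω_n = √(7K_p) and 2ζω_n = 11, giving ζ = 11/(2√(7K_p)).
Setting ζ = 0.69: √(7K_p) = 11/(2·0.69) = 7.971, so K_p = 63.54/7 = 9.08.

K_p = 9.08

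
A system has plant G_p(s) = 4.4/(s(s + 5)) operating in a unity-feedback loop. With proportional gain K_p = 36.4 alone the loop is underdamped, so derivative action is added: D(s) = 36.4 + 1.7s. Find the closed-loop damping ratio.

Forward path: (36.4 + 1.7s)·4.4/(s(s+5)). The closed-loop characteristic equation is s² + (5 + 4.4·1.7)s + 4.4·36.4 = 0.
That is s² + 12.48s + 160.2 = 0, so ω_n = 12.66 rad/s and ζ = 12.48/(2·12.66) = 0.4931.

ζ = 0.493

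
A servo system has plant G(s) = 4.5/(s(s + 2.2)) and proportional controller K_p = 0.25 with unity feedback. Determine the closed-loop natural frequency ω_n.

With unity feedback the closed-loop characteristic equation is s² + 2.2s + 0.25·4.5 = s² + 2.2s + 1.125 = 0.
So ω_n² = 1.125 ⇒ ω_n = 1.061 rad/s, and ζ = 2.2/(2ω_n) = 1.04.

ω_n = 1.06 rad/s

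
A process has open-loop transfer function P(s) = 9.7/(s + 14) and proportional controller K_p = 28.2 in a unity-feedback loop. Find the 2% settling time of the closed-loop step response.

T_s ≈ 0.0139 s

Closed-loop transfer function: T(s) = K_p·P(s)/(1 + K_p·P(s)) = 273.5/(s + 14 + 273.5) = 273.5/(s + 287.5).
Time constant τ = 1/287.5 = 0.003478 s, so the 2% settling time is about 4τ = 0.0139 s.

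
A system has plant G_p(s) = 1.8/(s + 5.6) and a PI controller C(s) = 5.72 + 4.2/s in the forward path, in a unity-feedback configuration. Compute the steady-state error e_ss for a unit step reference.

The open loop C(s)G_p(s) has a pole at the origin (type 1), so the static position error constant is infinite and e_ss = 1/(1+∞) = 0.

0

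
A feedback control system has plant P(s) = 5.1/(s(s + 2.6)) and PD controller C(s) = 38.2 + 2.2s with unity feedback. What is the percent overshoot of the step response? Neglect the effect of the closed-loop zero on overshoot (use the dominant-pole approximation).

16.7%

Forward path: (38.2 + 2.2s)·5.1/(s(s+2.6)). The closed-loop characteristic equation is s² + (2.6 + 5.1·2.2)s + 5.1·38.2 = 0.
That is s² + 13.82s + 194.8 = 0, so ω_n = 13.96 rad/s and ζ = 13.82/(2·13.96) = 0.4951.
%OS = 100·exp(−πζ/√(1−ζ²)) = 16.7%.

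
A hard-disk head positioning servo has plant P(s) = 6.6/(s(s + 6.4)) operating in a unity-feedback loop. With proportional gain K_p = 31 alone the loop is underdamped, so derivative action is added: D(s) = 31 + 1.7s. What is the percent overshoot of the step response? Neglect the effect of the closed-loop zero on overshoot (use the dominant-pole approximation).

Forward path: (31 + 1.7s)·6.6/(s(s+6.4)). The closed-loop characteristic equation is s² + (6.4 + 6.6·1.7)s + 6.6·31 = 0.
That is s² + 17.62s + 204.6 = 0, so ω_n = 14.3 rad/s and ζ = 17.62/(2·14.3) = 0.6159.
%OS = 100·exp(−πζ/√(1−ζ²)) = 8.58%.

8.58%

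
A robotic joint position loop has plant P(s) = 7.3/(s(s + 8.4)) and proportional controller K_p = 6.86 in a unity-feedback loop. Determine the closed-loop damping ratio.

ζ = 0.594

With unity feedback the closed-loop characteristic equation is s² + 8.4s + 6.86·7.3 = s² + 8.4s + 50.08 = 0.
Matching s² + 2ζω_n s + ω_n²: ω_n = √50.08 = 7.077 rad/s and 2ζω_n = 8.4, so ζ = 8.4/(2·7.077) = 0.594.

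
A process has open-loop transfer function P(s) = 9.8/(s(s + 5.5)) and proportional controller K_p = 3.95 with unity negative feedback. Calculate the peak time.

T_p = 0.563 s

Closed-loop characteristic equation: s² + 5.5s + 38.71 = 0, so ω_n = 6.222 rad/s and ζ = 5.5/(2·6.222) = 0.442.
Damped frequency ω_d = ω_n√(1−ζ²) = 5.581 rad/s, so peak time T_p = π/ω_d = 0.563 s.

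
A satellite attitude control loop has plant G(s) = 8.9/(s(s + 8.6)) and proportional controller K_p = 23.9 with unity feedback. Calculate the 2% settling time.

T_s ≈ 0.93 s

Closed-loop characteristic equation: s² + 8.6s + 212.7 = 0, so ω_n = 14.58 rad/s and ζ = 8.6/(2·14.58) = 0.2948.
2% settling time T_s ≈ 4/(ζω_n) = 4/4.3 = 0.93 s.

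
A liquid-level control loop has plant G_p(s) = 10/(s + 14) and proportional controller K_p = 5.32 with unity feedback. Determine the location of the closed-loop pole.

Closed-loop transfer function: T(s) = K_p·G_p(s)/(1 + K_p·G_p(s)) = 53.2/(s + 14 + 53.2) = 53.2/(s + 67.2).
The closed-loop pole is at s = −67.2.

s = -67.2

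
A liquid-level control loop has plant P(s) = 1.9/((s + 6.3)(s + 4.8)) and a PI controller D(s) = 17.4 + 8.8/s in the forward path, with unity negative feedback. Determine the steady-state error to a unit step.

0

The open loop D(s)P(s) has a pole at the origin (type 1), so the static position error constant is infinite and e_ss = 1/(1+∞) = 0.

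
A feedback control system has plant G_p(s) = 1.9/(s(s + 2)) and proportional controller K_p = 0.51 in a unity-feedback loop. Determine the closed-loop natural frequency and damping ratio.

ω_n = 0.984 rad/s, ζ = 1.02

With unity feedback the closed-loop characteristic equation is s² + 2s + 0.51·1.9 = s² + 2s + 0.969 = 0.
So ω_n² = 0.969 ⇒ ω_n = 0.9844 rad/s, and ζ = 2/(2ω_n) = 1.02.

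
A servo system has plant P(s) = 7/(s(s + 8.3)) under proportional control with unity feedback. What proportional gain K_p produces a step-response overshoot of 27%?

From %OS = 100·exp(−πζ/√(1−ζ²)) = 27%, ζ = −ln(0.27)/√(π²+ln²(0.27)) = 0.3847.
Characteristic equation s² + 8.3s + 7K_p = 0 gives ζ = 8.3/(2√(7K_p)).
Setting ζ = 0.3847: √(7K_p) = 8.3/(2·0.3847) = 10.79, so K_p = 116.4/7 = 16.6.

K_p = 16.6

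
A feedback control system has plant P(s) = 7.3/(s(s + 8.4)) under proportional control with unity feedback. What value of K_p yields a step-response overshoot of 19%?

K_p = 11.1

From %OS = 100·exp(−πζ/√(1−ζ²)) = 19%, ζ = −ln(0.19)/√(π²+ln²(0.19)) = 0.4673.
Characteristic equation s² + 8.4s + 7.3K_p = 0 gives ζ = 8.4/(2√(7.3K_p)).
Setting ζ = 0.4673: √(7.3K_p) = 8.4/(2·0.4673) = 8.987, so K_p = 80.76/7.3 = 11.1.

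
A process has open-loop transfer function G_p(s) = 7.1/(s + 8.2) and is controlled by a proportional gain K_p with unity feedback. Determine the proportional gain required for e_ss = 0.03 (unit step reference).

K_p = 37.3

For a type-0 loop with proportional control, e_ss = 1/(1 + K_p·G_p(0)).
G_p(0) = 0.8659. Require 1/(1 + K_p·0.8659) = 0.03, so 1 + 0.8659·K_p = 33.33.
K_p = (33.33 − 1)/0.8659 = 37.3.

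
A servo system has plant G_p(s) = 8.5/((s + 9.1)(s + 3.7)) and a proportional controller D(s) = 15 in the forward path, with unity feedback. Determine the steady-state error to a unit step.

0.209

The loop is type 0. Static position error constant K_pos = D(0)·G_p(0) = 15·0.2525 = 3.787.
Steady-state error to a unit step: e_ss = 1/(1+K_pos) = 1/4.787 = 0.209.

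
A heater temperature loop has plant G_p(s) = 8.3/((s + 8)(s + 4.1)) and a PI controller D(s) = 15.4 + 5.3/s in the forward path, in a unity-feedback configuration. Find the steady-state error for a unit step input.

0

The open loop D(s)G_p(s) has a pole at the origin (type 1), so the static position error constant is infinite and e_ss = 1/(1+∞) = 0.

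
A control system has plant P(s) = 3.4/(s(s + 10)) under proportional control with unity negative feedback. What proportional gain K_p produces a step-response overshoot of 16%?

From %OS = 100·exp(−πζ/√(1−ζ²)) = 16%, ζ = −ln(0.16)/√(π²+ln²(0.16)) = 0.5039.
Characteristic equation s² + 10s + 3.4K_p = 0 gives ζ = 10/(2√(3.4K_p)).
Setting ζ = 0.5039: √(3.4K_p) = 10/(2·0.5039) = 9.923, so K_p = 98.47/3.4 = 29.

K_p = 29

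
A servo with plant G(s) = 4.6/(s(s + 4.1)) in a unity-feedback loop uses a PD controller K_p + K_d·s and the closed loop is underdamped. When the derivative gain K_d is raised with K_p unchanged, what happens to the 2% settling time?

Characteristic equation s² + (4.1 + 4.6K_d)s + 4.6K_p = 0: raising K_d increases ζω_n = (4.1+4.6K_d)/2 while the loop stays underdamped, so T_s ≈ 4/(ζω_n) decreases.

decrease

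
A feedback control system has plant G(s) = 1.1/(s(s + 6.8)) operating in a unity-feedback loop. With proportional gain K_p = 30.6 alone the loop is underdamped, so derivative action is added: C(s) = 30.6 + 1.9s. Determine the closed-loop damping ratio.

Forward path: (30.6 + 1.9s)·1.1/(s(s+6.8)). The closed-loop characteristic equation is s² + (6.8 + 1.1·1.9)s + 1.1·30.6 = 0.
That is s² + 8.89s + 33.66 = 0, so ω_n = 5.802 rad/s and ζ = 8.89/(2·5.802) = 0.7662.

ζ = 0.766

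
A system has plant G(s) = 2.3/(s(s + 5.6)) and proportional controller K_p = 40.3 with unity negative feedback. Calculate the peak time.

T_p = 0.341 s

Closed-loop characteristic equation: s² + 5.6s + 92.69 = 0, so ω_n = 9.628 rad/s and ζ = 5.6/(2·9.628) = 0.2908.
Damped frequency ω_d = ω_n√(1−ζ²) = 9.211 rad/s, so peak time T_p = π/ω_d = 0.341 s.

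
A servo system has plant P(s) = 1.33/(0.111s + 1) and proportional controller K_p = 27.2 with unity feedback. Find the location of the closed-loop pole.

s = -334.9

Closed loop: T(s) = K_p·P/(1+K_p·P) = 36.18/(0.111s + 1 + 36.18), with pole at s = −(1 + 36.18)/0.111 = −334.9.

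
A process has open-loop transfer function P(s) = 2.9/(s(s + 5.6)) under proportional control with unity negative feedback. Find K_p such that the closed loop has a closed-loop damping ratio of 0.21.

Closed-loop characteristic equation: s² + 5.6s + K_p·2.9 = 0.
So ω_n = √(2.9K_p) and 2ζω_n = 5.6, giving ζ = 5.6/(2√(2.9K_p)).
Setting ζ = 0.21: √(2.9K_p) = 5.6/(2·0.21) = 13.33, so K_p = 177.8/2.9 = 61.3.

K_p = 61.3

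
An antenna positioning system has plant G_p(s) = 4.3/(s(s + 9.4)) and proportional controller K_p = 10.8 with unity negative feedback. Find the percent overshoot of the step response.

5.02%

The closed-loop denominator s² + 9.4s + 46.44 gives ω_n = √46.44 = 6.815 and ζ = 9.4/(2ω_n) = 0.6897.
%OS = 100·exp(−πζ/√(1−ζ²)) = 100·exp(−π·0.6897/√0.5243) = 5.02%.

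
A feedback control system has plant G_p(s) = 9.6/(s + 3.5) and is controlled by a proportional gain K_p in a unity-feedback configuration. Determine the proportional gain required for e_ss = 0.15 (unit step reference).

The loop is type 0, so e_ss(step) = 1/(1 + K_pos) with K_pos = K_p·G_p(0).
G_p(0) = 2.743. Require 1/(1 + K_p·2.743) = 0.15, so 1 + 2.743·K_p = 6.667.
K_p = (6.667 − 1)/2.743 = 2.07.

K_p = 2.07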